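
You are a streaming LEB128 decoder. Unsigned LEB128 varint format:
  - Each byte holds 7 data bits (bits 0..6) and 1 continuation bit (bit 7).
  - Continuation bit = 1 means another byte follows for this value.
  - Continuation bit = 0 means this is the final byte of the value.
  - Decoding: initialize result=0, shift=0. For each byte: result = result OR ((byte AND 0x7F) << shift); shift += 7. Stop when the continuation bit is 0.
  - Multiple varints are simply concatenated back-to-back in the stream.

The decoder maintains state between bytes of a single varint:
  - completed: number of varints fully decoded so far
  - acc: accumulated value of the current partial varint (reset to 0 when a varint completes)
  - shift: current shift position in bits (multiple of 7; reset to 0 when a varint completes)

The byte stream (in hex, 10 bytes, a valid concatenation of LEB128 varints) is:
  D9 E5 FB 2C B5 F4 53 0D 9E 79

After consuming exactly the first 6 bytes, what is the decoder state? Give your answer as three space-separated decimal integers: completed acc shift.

Answer: 1 14901 14

Derivation:
byte[0]=0xD9 cont=1 payload=0x59: acc |= 89<<0 -> completed=0 acc=89 shift=7
byte[1]=0xE5 cont=1 payload=0x65: acc |= 101<<7 -> completed=0 acc=13017 shift=14
byte[2]=0xFB cont=1 payload=0x7B: acc |= 123<<14 -> completed=0 acc=2028249 shift=21
byte[3]=0x2C cont=0 payload=0x2C: varint #1 complete (value=94302937); reset -> completed=1 acc=0 shift=0
byte[4]=0xB5 cont=1 payload=0x35: acc |= 53<<0 -> completed=1 acc=53 shift=7
byte[5]=0xF4 cont=1 payload=0x74: acc |= 116<<7 -> completed=1 acc=14901 shift=14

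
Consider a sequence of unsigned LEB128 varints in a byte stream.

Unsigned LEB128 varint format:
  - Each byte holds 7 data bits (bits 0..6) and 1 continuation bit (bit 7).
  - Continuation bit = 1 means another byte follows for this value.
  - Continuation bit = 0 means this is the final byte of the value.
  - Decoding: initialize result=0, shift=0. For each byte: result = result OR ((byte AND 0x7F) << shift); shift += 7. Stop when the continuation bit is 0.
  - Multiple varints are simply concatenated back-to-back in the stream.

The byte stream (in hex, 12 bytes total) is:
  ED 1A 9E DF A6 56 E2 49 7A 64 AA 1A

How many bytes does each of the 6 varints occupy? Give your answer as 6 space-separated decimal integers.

Answer: 2 4 2 1 1 2

Derivation:
  byte[0]=0xED cont=1 payload=0x6D=109: acc |= 109<<0 -> acc=109 shift=7
  byte[1]=0x1A cont=0 payload=0x1A=26: acc |= 26<<7 -> acc=3437 shift=14 [end]
Varint 1: bytes[0:2] = ED 1A -> value 3437 (2 byte(s))
  byte[2]=0x9E cont=1 payload=0x1E=30: acc |= 30<<0 -> acc=30 shift=7
  byte[3]=0xDF cont=1 payload=0x5F=95: acc |= 95<<7 -> acc=12190 shift=14
  byte[4]=0xA6 cont=1 payload=0x26=38: acc |= 38<<14 -> acc=634782 shift=21
  byte[5]=0x56 cont=0 payload=0x56=86: acc |= 86<<21 -> acc=180989854 shift=28 [end]
Varint 2: bytes[2:6] = 9E DF A6 56 -> value 180989854 (4 byte(s))
  byte[6]=0xE2 cont=1 payload=0x62=98: acc |= 98<<0 -> acc=98 shift=7
  byte[7]=0x49 cont=0 payload=0x49=73: acc |= 73<<7 -> acc=9442 shift=14 [end]
Varint 3: bytes[6:8] = E2 49 -> value 9442 (2 byte(s))
  byte[8]=0x7A cont=0 payload=0x7A=122: acc |= 122<<0 -> acc=122 shift=7 [end]
Varint 4: bytes[8:9] = 7A -> value 122 (1 byte(s))
  byte[9]=0x64 cont=0 payload=0x64=100: acc |= 100<<0 -> acc=100 shift=7 [end]
Varint 5: bytes[9:10] = 64 -> value 100 (1 byte(s))
  byte[10]=0xAA cont=1 payload=0x2A=42: acc |= 42<<0 -> acc=42 shift=7
  byte[11]=0x1A cont=0 payload=0x1A=26: acc |= 26<<7 -> acc=3370 shift=14 [end]
Varint 6: bytes[10:12] = AA 1A -> value 3370 (2 byte(s))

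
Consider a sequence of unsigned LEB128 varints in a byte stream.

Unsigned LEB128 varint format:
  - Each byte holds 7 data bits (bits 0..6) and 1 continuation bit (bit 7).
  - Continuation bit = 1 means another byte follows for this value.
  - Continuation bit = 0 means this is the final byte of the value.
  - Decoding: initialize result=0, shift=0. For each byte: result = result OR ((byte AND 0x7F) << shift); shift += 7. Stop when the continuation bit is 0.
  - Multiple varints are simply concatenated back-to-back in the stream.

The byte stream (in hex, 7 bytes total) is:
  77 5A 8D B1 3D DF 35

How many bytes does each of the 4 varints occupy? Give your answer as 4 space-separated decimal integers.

Answer: 1 1 3 2

Derivation:
  byte[0]=0x77 cont=0 payload=0x77=119: acc |= 119<<0 -> acc=119 shift=7 [end]
Varint 1: bytes[0:1] = 77 -> value 119 (1 byte(s))
  byte[1]=0x5A cont=0 payload=0x5A=90: acc |= 90<<0 -> acc=90 shift=7 [end]
Varint 2: bytes[1:2] = 5A -> value 90 (1 byte(s))
  byte[2]=0x8D cont=1 payload=0x0D=13: acc |= 13<<0 -> acc=13 shift=7
  byte[3]=0xB1 cont=1 payload=0x31=49: acc |= 49<<7 -> acc=6285 shift=14
  byte[4]=0x3D cont=0 payload=0x3D=61: acc |= 61<<14 -> acc=1005709 shift=21 [end]
Varint 3: bytes[2:5] = 8D B1 3D -> value 1005709 (3 byte(s))
  byte[5]=0xDF cont=1 payload=0x5F=95: acc |= 95<<0 -> acc=95 shift=7
  byte[6]=0x35 cont=0 payload=0x35=53: acc |= 53<<7 -> acc=6879 shift=14 [end]
Varint 4: bytes[5:7] = DF 35 -> value 6879 (2 byte(s))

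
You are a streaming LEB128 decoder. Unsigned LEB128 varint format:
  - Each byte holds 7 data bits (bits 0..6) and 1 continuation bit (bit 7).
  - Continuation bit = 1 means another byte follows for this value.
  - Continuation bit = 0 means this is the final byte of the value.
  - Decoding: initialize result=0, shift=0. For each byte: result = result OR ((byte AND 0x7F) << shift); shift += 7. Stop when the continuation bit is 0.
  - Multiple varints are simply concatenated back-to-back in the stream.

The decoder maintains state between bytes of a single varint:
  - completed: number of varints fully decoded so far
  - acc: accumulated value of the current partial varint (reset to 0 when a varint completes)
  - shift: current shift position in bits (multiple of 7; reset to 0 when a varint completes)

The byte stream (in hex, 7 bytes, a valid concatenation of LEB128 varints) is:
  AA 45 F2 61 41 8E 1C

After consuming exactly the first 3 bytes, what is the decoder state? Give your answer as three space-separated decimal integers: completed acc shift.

Answer: 1 114 7

Derivation:
byte[0]=0xAA cont=1 payload=0x2A: acc |= 42<<0 -> completed=0 acc=42 shift=7
byte[1]=0x45 cont=0 payload=0x45: varint #1 complete (value=8874); reset -> completed=1 acc=0 shift=0
byte[2]=0xF2 cont=1 payload=0x72: acc |= 114<<0 -> completed=1 acc=114 shift=7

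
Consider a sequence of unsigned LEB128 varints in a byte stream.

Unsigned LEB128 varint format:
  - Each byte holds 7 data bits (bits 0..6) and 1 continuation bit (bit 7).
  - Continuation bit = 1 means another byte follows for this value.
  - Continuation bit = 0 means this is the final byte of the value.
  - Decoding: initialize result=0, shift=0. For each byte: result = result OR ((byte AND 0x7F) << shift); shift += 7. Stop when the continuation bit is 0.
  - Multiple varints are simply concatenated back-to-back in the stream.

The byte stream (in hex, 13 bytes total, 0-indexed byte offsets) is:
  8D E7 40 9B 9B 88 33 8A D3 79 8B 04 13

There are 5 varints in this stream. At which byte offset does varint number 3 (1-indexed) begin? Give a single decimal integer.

Answer: 7

Derivation:
  byte[0]=0x8D cont=1 payload=0x0D=13: acc |= 13<<0 -> acc=13 shift=7
  byte[1]=0xE7 cont=1 payload=0x67=103: acc |= 103<<7 -> acc=13197 shift=14
  byte[2]=0x40 cont=0 payload=0x40=64: acc |= 64<<14 -> acc=1061773 shift=21 [end]
Varint 1: bytes[0:3] = 8D E7 40 -> value 1061773 (3 byte(s))
  byte[3]=0x9B cont=1 payload=0x1B=27: acc |= 27<<0 -> acc=27 shift=7
  byte[4]=0x9B cont=1 payload=0x1B=27: acc |= 27<<7 -> acc=3483 shift=14
  byte[5]=0x88 cont=1 payload=0x08=8: acc |= 8<<14 -> acc=134555 shift=21
  byte[6]=0x33 cont=0 payload=0x33=51: acc |= 51<<21 -> acc=107089307 shift=28 [end]
Varint 2: bytes[3:7] = 9B 9B 88 33 -> value 107089307 (4 byte(s))
  byte[7]=0x8A cont=1 payload=0x0A=10: acc |= 10<<0 -> acc=10 shift=7
  byte[8]=0xD3 cont=1 payload=0x53=83: acc |= 83<<7 -> acc=10634 shift=14
  byte[9]=0x79 cont=0 payload=0x79=121: acc |= 121<<14 -> acc=1993098 shift=21 [end]
Varint 3: bytes[7:10] = 8A D3 79 -> value 1993098 (3 byte(s))
  byte[10]=0x8B cont=1 payload=0x0B=11: acc |= 11<<0 -> acc=11 shift=7
  byte[11]=0x04 cont=0 payload=0x04=4: acc |= 4<<7 -> acc=523 shift=14 [end]
Varint 4: bytes[10:12] = 8B 04 -> value 523 (2 byte(s))
  byte[12]=0x13 cont=0 payload=0x13=19: acc |= 19<<0 -> acc=19 shift=7 [end]
Varint 5: bytes[12:13] = 13 -> value 19 (1 byte(s))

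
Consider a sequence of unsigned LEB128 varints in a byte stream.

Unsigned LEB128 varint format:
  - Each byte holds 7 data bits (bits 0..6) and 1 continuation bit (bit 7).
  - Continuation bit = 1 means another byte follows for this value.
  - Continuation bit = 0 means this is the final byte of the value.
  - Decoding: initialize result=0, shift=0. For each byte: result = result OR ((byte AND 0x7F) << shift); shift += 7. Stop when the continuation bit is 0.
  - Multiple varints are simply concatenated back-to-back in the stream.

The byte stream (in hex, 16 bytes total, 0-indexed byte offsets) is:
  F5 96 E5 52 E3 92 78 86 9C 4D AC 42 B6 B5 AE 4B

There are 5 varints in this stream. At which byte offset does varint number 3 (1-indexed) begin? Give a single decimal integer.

  byte[0]=0xF5 cont=1 payload=0x75=117: acc |= 117<<0 -> acc=117 shift=7
  byte[1]=0x96 cont=1 payload=0x16=22: acc |= 22<<7 -> acc=2933 shift=14
  byte[2]=0xE5 cont=1 payload=0x65=101: acc |= 101<<14 -> acc=1657717 shift=21
  byte[3]=0x52 cont=0 payload=0x52=82: acc |= 82<<21 -> acc=173624181 shift=28 [end]
Varint 1: bytes[0:4] = F5 96 E5 52 -> value 173624181 (4 byte(s))
  byte[4]=0xE3 cont=1 payload=0x63=99: acc |= 99<<0 -> acc=99 shift=7
  byte[5]=0x92 cont=1 payload=0x12=18: acc |= 18<<7 -> acc=2403 shift=14
  byte[6]=0x78 cont=0 payload=0x78=120: acc |= 120<<14 -> acc=1968483 shift=21 [end]
Varint 2: bytes[4:7] = E3 92 78 -> value 1968483 (3 byte(s))
  byte[7]=0x86 cont=1 payload=0x06=6: acc |= 6<<0 -> acc=6 shift=7
  byte[8]=0x9C cont=1 payload=0x1C=28: acc |= 28<<7 -> acc=3590 shift=14
  byte[9]=0x4D cont=0 payload=0x4D=77: acc |= 77<<14 -> acc=1265158 shift=21 [end]
Varint 3: bytes[7:10] = 86 9C 4D -> value 1265158 (3 byte(s))
  byte[10]=0xAC cont=1 payload=0x2C=44: acc |= 44<<0 -> acc=44 shift=7
  byte[11]=0x42 cont=0 payload=0x42=66: acc |= 66<<7 -> acc=8492 shift=14 [end]
Varint 4: bytes[10:12] = AC 42 -> value 8492 (2 byte(s))
  byte[12]=0xB6 cont=1 payload=0x36=54: acc |= 54<<0 -> acc=54 shift=7
  byte[13]=0xB5 cont=1 payload=0x35=53: acc |= 53<<7 -> acc=6838 shift=14
  byte[14]=0xAE cont=1 payload=0x2E=46: acc |= 46<<14 -> acc=760502 shift=21
  byte[15]=0x4B cont=0 payload=0x4B=75: acc |= 75<<21 -> acc=158046902 shift=28 [end]
Varint 5: bytes[12:16] = B6 B5 AE 4B -> value 158046902 (4 byte(s))

Answer: 7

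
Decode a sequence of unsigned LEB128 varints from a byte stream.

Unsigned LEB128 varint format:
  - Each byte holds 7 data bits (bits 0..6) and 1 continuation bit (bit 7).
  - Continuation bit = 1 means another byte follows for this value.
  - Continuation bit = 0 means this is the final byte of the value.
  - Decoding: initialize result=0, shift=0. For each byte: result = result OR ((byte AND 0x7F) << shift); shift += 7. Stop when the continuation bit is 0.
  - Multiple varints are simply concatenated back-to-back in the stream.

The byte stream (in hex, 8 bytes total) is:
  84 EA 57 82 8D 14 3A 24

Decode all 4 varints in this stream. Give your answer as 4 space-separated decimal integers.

  byte[0]=0x84 cont=1 payload=0x04=4: acc |= 4<<0 -> acc=4 shift=7
  byte[1]=0xEA cont=1 payload=0x6A=106: acc |= 106<<7 -> acc=13572 shift=14
  byte[2]=0x57 cont=0 payload=0x57=87: acc |= 87<<14 -> acc=1438980 shift=21 [end]
Varint 1: bytes[0:3] = 84 EA 57 -> value 1438980 (3 byte(s))
  byte[3]=0x82 cont=1 payload=0x02=2: acc |= 2<<0 -> acc=2 shift=7
  byte[4]=0x8D cont=1 payload=0x0D=13: acc |= 13<<7 -> acc=1666 shift=14
  byte[5]=0x14 cont=0 payload=0x14=20: acc |= 20<<14 -> acc=329346 shift=21 [end]
Varint 2: bytes[3:6] = 82 8D 14 -> value 329346 (3 byte(s))
  byte[6]=0x3A cont=0 payload=0x3A=58: acc |= 58<<0 -> acc=58 shift=7 [end]
Varint 3: bytes[6:7] = 3A -> value 58 (1 byte(s))
  byte[7]=0x24 cont=0 payload=0x24=36: acc |= 36<<0 -> acc=36 shift=7 [end]
Varint 4: bytes[7:8] = 24 -> value 36 (1 byte(s))

Answer: 1438980 329346 58 36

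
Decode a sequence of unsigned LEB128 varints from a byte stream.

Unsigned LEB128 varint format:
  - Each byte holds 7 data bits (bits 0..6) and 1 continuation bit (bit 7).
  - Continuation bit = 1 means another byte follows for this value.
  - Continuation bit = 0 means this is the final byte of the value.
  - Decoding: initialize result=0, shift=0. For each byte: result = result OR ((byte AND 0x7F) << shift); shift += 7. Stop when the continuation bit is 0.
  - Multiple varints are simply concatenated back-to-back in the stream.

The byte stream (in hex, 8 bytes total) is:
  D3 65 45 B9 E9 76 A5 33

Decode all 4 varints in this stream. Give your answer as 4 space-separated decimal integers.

Answer: 13011 69 1946809 6565

Derivation:
  byte[0]=0xD3 cont=1 payload=0x53=83: acc |= 83<<0 -> acc=83 shift=7
  byte[1]=0x65 cont=0 payload=0x65=101: acc |= 101<<7 -> acc=13011 shift=14 [end]
Varint 1: bytes[0:2] = D3 65 -> value 13011 (2 byte(s))
  byte[2]=0x45 cont=0 payload=0x45=69: acc |= 69<<0 -> acc=69 shift=7 [end]
Varint 2: bytes[2:3] = 45 -> value 69 (1 byte(s))
  byte[3]=0xB9 cont=1 payload=0x39=57: acc |= 57<<0 -> acc=57 shift=7
  byte[4]=0xE9 cont=1 payload=0x69=105: acc |= 105<<7 -> acc=13497 shift=14
  byte[5]=0x76 cont=0 payload=0x76=118: acc |= 118<<14 -> acc=1946809 shift=21 [end]
Varint 3: bytes[3:6] = B9 E9 76 -> value 1946809 (3 byte(s))
  byte[6]=0xA5 cont=1 payload=0x25=37: acc |= 37<<0 -> acc=37 shift=7
  byte[7]=0x33 cont=0 payload=0x33=51: acc |= 51<<7 -> acc=6565 shift=14 [end]
Varint 4: bytes[6:8] = A5 33 -> value 6565 (2 byte(s))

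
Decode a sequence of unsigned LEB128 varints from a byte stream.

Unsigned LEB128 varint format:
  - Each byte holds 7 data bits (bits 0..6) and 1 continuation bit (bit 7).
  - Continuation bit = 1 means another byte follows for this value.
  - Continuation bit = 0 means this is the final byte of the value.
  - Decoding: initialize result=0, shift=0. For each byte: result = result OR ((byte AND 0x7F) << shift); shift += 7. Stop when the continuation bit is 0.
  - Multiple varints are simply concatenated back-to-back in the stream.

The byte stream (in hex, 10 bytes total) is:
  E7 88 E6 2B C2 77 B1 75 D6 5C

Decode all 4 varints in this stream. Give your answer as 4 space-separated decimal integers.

Answer: 91849831 15298 15025 11862

Derivation:
  byte[0]=0xE7 cont=1 payload=0x67=103: acc |= 103<<0 -> acc=103 shift=7
  byte[1]=0x88 cont=1 payload=0x08=8: acc |= 8<<7 -> acc=1127 shift=14
  byte[2]=0xE6 cont=1 payload=0x66=102: acc |= 102<<14 -> acc=1672295 shift=21
  byte[3]=0x2B cont=0 payload=0x2B=43: acc |= 43<<21 -> acc=91849831 shift=28 [end]
Varint 1: bytes[0:4] = E7 88 E6 2B -> value 91849831 (4 byte(s))
  byte[4]=0xC2 cont=1 payload=0x42=66: acc |= 66<<0 -> acc=66 shift=7
  byte[5]=0x77 cont=0 payload=0x77=119: acc |= 119<<7 -> acc=15298 shift=14 [end]
Varint 2: bytes[4:6] = C2 77 -> value 15298 (2 byte(s))
  byte[6]=0xB1 cont=1 payload=0x31=49: acc |= 49<<0 -> acc=49 shift=7
  byte[7]=0x75 cont=0 payload=0x75=117: acc |= 117<<7 -> acc=15025 shift=14 [end]
Varint 3: bytes[6:8] = B1 75 -> value 15025 (2 byte(s))
  byte[8]=0xD6 cont=1 payload=0x56=86: acc |= 86<<0 -> acc=86 shift=7
  byte[9]=0x5C cont=0 payload=0x5C=92: acc |= 92<<7 -> acc=11862 shift=14 [end]
Varint 4: bytes[8:10] = D6 5C -> value 11862 (2 byte(s))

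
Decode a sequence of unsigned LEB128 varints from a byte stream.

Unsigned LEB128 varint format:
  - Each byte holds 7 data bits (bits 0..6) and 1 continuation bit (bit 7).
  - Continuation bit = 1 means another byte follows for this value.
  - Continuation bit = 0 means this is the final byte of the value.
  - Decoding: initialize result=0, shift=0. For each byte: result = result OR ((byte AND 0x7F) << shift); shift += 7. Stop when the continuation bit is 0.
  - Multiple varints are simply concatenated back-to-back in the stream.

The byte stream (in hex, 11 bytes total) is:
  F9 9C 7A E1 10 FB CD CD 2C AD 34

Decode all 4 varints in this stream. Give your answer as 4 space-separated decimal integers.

  byte[0]=0xF9 cont=1 payload=0x79=121: acc |= 121<<0 -> acc=121 shift=7
  byte[1]=0x9C cont=1 payload=0x1C=28: acc |= 28<<7 -> acc=3705 shift=14
  byte[2]=0x7A cont=0 payload=0x7A=122: acc |= 122<<14 -> acc=2002553 shift=21 [end]
Varint 1: bytes[0:3] = F9 9C 7A -> value 2002553 (3 byte(s))
  byte[3]=0xE1 cont=1 payload=0x61=97: acc |= 97<<0 -> acc=97 shift=7
  byte[4]=0x10 cont=0 payload=0x10=16: acc |= 16<<7 -> acc=2145 shift=14 [end]
Varint 2: bytes[3:5] = E1 10 -> value 2145 (2 byte(s))
  byte[5]=0xFB cont=1 payload=0x7B=123: acc |= 123<<0 -> acc=123 shift=7
  byte[6]=0xCD cont=1 payload=0x4D=77: acc |= 77<<7 -> acc=9979 shift=14
  byte[7]=0xCD cont=1 payload=0x4D=77: acc |= 77<<14 -> acc=1271547 shift=21
  byte[8]=0x2C cont=0 payload=0x2C=44: acc |= 44<<21 -> acc=93546235 shift=28 [end]
Varint 3: bytes[5:9] = FB CD CD 2C -> value 93546235 (4 byte(s))
  byte[9]=0xAD cont=1 payload=0x2D=45: acc |= 45<<0 -> acc=45 shift=7
  byte[10]=0x34 cont=0 payload=0x34=52: acc |= 52<<7 -> acc=6701 shift=14 [end]
Varint 4: bytes[9:11] = AD 34 -> value 6701 (2 byte(s))

Answer: 2002553 2145 93546235 6701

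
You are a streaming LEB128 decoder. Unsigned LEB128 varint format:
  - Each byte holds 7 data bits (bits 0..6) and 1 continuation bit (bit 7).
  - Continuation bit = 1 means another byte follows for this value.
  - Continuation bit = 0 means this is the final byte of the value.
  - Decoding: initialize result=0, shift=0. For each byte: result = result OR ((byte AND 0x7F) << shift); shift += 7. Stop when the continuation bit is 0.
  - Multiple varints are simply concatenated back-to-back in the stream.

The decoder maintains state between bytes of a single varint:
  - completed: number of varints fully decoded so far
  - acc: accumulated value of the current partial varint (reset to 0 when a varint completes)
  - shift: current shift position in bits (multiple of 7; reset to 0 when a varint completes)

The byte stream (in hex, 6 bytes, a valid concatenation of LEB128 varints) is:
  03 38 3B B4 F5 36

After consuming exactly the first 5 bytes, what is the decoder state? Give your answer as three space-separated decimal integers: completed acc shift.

byte[0]=0x03 cont=0 payload=0x03: varint #1 complete (value=3); reset -> completed=1 acc=0 shift=0
byte[1]=0x38 cont=0 payload=0x38: varint #2 complete (value=56); reset -> completed=2 acc=0 shift=0
byte[2]=0x3B cont=0 payload=0x3B: varint #3 complete (value=59); reset -> completed=3 acc=0 shift=0
byte[3]=0xB4 cont=1 payload=0x34: acc |= 52<<0 -> completed=3 acc=52 shift=7
byte[4]=0xF5 cont=1 payload=0x75: acc |= 117<<7 -> completed=3 acc=15028 shift=14

Answer: 3 15028 14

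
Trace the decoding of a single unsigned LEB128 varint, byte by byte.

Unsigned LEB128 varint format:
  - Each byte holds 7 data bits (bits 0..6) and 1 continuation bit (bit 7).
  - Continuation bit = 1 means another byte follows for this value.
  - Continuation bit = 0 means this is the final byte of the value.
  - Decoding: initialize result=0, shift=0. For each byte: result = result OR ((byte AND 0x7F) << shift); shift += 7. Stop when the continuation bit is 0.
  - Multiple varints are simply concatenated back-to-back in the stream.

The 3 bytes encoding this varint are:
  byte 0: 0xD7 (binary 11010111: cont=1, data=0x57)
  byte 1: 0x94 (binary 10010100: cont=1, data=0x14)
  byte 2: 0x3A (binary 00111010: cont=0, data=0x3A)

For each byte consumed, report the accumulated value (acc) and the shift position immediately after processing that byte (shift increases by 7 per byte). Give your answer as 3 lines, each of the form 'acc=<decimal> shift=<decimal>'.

byte 0=0xD7: payload=0x57=87, contrib = 87<<0 = 87; acc -> 87, shift -> 7
byte 1=0x94: payload=0x14=20, contrib = 20<<7 = 2560; acc -> 2647, shift -> 14
byte 2=0x3A: payload=0x3A=58, contrib = 58<<14 = 950272; acc -> 952919, shift -> 21

Answer: acc=87 shift=7
acc=2647 shift=14
acc=952919 shift=21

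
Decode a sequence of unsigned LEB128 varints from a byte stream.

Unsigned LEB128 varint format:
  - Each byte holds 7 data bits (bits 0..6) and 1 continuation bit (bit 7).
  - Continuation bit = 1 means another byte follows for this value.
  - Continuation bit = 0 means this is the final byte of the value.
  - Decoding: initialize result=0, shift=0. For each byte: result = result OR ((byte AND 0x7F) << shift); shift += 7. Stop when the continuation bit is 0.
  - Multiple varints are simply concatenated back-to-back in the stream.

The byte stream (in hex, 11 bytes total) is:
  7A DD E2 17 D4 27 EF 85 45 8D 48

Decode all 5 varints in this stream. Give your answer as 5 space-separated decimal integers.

Answer: 122 389469 5076 1131247 9229

Derivation:
  byte[0]=0x7A cont=0 payload=0x7A=122: acc |= 122<<0 -> acc=122 shift=7 [end]
Varint 1: bytes[0:1] = 7A -> value 122 (1 byte(s))
  byte[1]=0xDD cont=1 payload=0x5D=93: acc |= 93<<0 -> acc=93 shift=7
  byte[2]=0xE2 cont=1 payload=0x62=98: acc |= 98<<7 -> acc=12637 shift=14
  byte[3]=0x17 cont=0 payload=0x17=23: acc |= 23<<14 -> acc=389469 shift=21 [end]
Varint 2: bytes[1:4] = DD E2 17 -> value 389469 (3 byte(s))
  byte[4]=0xD4 cont=1 payload=0x54=84: acc |= 84<<0 -> acc=84 shift=7
  byte[5]=0x27 cont=0 payload=0x27=39: acc |= 39<<7 -> acc=5076 shift=14 [end]
Varint 3: bytes[4:6] = D4 27 -> value 5076 (2 byte(s))
  byte[6]=0xEF cont=1 payload=0x6F=111: acc |= 111<<0 -> acc=111 shift=7
  byte[7]=0x85 cont=1 payload=0x05=5: acc |= 5<<7 -> acc=751 shift=14
  byte[8]=0x45 cont=0 payload=0x45=69: acc |= 69<<14 -> acc=1131247 shift=21 [end]
Varint 4: bytes[6:9] = EF 85 45 -> value 1131247 (3 byte(s))
  byte[9]=0x8D cont=1 payload=0x0D=13: acc |= 13<<0 -> acc=13 shift=7
  byte[10]=0x48 cont=0 payload=0x48=72: acc |= 72<<7 -> acc=9229 shift=14 [end]
Varint 5: bytes[9:11] = 8D 48 -> value 9229 (2 byte(s))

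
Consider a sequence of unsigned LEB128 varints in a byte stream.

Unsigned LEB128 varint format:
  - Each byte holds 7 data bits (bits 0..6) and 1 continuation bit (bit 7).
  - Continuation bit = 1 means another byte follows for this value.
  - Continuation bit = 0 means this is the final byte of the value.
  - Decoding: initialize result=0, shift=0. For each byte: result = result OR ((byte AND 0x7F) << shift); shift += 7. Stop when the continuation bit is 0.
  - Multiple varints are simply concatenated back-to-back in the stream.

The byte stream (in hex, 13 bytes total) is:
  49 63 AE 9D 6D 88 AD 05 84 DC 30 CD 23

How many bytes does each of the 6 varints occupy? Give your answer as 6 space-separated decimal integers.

Answer: 1 1 3 3 3 2

Derivation:
  byte[0]=0x49 cont=0 payload=0x49=73: acc |= 73<<0 -> acc=73 shift=7 [end]
Varint 1: bytes[0:1] = 49 -> value 73 (1 byte(s))
  byte[1]=0x63 cont=0 payload=0x63=99: acc |= 99<<0 -> acc=99 shift=7 [end]
Varint 2: bytes[1:2] = 63 -> value 99 (1 byte(s))
  byte[2]=0xAE cont=1 payload=0x2E=46: acc |= 46<<0 -> acc=46 shift=7
  byte[3]=0x9D cont=1 payload=0x1D=29: acc |= 29<<7 -> acc=3758 shift=14
  byte[4]=0x6D cont=0 payload=0x6D=109: acc |= 109<<14 -> acc=1789614 shift=21 [end]
Varint 3: bytes[2:5] = AE 9D 6D -> value 1789614 (3 byte(s))
  byte[5]=0x88 cont=1 payload=0x08=8: acc |= 8<<0 -> acc=8 shift=7
  byte[6]=0xAD cont=1 payload=0x2D=45: acc |= 45<<7 -> acc=5768 shift=14
  byte[7]=0x05 cont=0 payload=0x05=5: acc |= 5<<14 -> acc=87688 shift=21 [end]
Varint 4: bytes[5:8] = 88 AD 05 -> value 87688 (3 byte(s))
  byte[8]=0x84 cont=1 payload=0x04=4: acc |= 4<<0 -> acc=4 shift=7
  byte[9]=0xDC cont=1 payload=0x5C=92: acc |= 92<<7 -> acc=11780 shift=14
  byte[10]=0x30 cont=0 payload=0x30=48: acc |= 48<<14 -> acc=798212 shift=21 [end]
Varint 5: bytes[8:11] = 84 DC 30 -> value 798212 (3 byte(s))
  byte[11]=0xCD cont=1 payload=0x4D=77: acc |= 77<<0 -> acc=77 shift=7
  byte[12]=0x23 cont=0 payload=0x23=35: acc |= 35<<7 -> acc=4557 shift=14 [end]
Varint 6: bytes[11:13] = CD 23 -> value 4557 (2 byte(s))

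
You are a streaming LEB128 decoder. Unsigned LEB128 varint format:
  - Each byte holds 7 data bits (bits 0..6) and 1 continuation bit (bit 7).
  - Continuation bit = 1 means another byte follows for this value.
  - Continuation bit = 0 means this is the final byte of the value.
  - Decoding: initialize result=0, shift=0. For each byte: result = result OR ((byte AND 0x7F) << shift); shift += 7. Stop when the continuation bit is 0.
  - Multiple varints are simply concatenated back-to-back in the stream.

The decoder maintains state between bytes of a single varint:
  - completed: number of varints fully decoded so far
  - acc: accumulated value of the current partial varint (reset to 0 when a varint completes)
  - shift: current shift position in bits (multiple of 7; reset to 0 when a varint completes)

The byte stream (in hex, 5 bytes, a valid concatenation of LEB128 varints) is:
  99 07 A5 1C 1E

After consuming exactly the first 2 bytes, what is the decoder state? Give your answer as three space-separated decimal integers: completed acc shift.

byte[0]=0x99 cont=1 payload=0x19: acc |= 25<<0 -> completed=0 acc=25 shift=7
byte[1]=0x07 cont=0 payload=0x07: varint #1 complete (value=921); reset -> completed=1 acc=0 shift=0

Answer: 1 0 0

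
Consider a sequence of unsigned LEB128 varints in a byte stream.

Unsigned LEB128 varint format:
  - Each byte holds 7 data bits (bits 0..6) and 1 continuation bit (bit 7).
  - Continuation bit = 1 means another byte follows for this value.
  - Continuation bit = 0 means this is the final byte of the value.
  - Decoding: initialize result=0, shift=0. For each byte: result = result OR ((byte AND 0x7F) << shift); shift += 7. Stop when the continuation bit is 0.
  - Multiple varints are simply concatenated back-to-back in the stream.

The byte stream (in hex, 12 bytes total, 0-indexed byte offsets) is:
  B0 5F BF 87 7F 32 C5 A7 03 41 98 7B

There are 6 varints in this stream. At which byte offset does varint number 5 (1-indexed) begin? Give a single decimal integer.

Answer: 9

Derivation:
  byte[0]=0xB0 cont=1 payload=0x30=48: acc |= 48<<0 -> acc=48 shift=7
  byte[1]=0x5F cont=0 payload=0x5F=95: acc |= 95<<7 -> acc=12208 shift=14 [end]
Varint 1: bytes[0:2] = B0 5F -> value 12208 (2 byte(s))
  byte[2]=0xBF cont=1 payload=0x3F=63: acc |= 63<<0 -> acc=63 shift=7
  byte[3]=0x87 cont=1 payload=0x07=7: acc |= 7<<7 -> acc=959 shift=14
  byte[4]=0x7F cont=0 payload=0x7F=127: acc |= 127<<14 -> acc=2081727 shift=21 [end]
Varint 2: bytes[2:5] = BF 87 7F -> value 2081727 (3 byte(s))
  byte[5]=0x32 cont=0 payload=0x32=50: acc |= 50<<0 -> acc=50 shift=7 [end]
Varint 3: bytes[5:6] = 32 -> value 50 (1 byte(s))
  byte[6]=0xC5 cont=1 payload=0x45=69: acc |= 69<<0 -> acc=69 shift=7
  byte[7]=0xA7 cont=1 payload=0x27=39: acc |= 39<<7 -> acc=5061 shift=14
  byte[8]=0x03 cont=0 payload=0x03=3: acc |= 3<<14 -> acc=54213 shift=21 [end]
Varint 4: bytes[6:9] = C5 A7 03 -> value 54213 (3 byte(s))
  byte[9]=0x41 cont=0 payload=0x41=65: acc |= 65<<0 -> acc=65 shift=7 [end]
Varint 5: bytes[9:10] = 41 -> value 65 (1 byte(s))
  byte[10]=0x98 cont=1 payload=0x18=24: acc |= 24<<0 -> acc=24 shift=7
  byte[11]=0x7B cont=0 payload=0x7B=123: acc |= 123<<7 -> acc=15768 shift=14 [end]
Varint 6: bytes[10:12] = 98 7B -> value 15768 (2 byte(s))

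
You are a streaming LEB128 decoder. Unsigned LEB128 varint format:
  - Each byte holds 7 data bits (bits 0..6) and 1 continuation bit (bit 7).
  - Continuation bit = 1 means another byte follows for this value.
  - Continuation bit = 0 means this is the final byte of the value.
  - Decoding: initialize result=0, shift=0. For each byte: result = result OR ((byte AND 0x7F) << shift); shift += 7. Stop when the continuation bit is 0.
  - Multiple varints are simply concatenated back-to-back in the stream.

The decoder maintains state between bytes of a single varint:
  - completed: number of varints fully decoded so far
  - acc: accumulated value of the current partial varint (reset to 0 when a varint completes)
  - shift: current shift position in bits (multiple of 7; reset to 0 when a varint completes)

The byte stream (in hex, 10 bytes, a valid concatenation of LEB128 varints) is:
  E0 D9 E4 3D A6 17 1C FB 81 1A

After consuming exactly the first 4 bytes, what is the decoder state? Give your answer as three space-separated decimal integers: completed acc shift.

byte[0]=0xE0 cont=1 payload=0x60: acc |= 96<<0 -> completed=0 acc=96 shift=7
byte[1]=0xD9 cont=1 payload=0x59: acc |= 89<<7 -> completed=0 acc=11488 shift=14
byte[2]=0xE4 cont=1 payload=0x64: acc |= 100<<14 -> completed=0 acc=1649888 shift=21
byte[3]=0x3D cont=0 payload=0x3D: varint #1 complete (value=129576160); reset -> completed=1 acc=0 shift=0

Answer: 1 0 0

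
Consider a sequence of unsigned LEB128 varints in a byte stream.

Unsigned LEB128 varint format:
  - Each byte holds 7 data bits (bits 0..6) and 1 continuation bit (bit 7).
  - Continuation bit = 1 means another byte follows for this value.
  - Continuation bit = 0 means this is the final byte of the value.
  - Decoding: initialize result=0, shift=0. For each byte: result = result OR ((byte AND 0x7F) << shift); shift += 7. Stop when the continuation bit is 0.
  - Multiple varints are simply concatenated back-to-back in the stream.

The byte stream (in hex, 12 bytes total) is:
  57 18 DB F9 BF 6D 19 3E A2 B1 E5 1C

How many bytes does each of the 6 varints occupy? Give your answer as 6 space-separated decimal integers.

  byte[0]=0x57 cont=0 payload=0x57=87: acc |= 87<<0 -> acc=87 shift=7 [end]
Varint 1: bytes[0:1] = 57 -> value 87 (1 byte(s))
  byte[1]=0x18 cont=0 payload=0x18=24: acc |= 24<<0 -> acc=24 shift=7 [end]
Varint 2: bytes[1:2] = 18 -> value 24 (1 byte(s))
  byte[2]=0xDB cont=1 payload=0x5B=91: acc |= 91<<0 -> acc=91 shift=7
  byte[3]=0xF9 cont=1 payload=0x79=121: acc |= 121<<7 -> acc=15579 shift=14
  byte[4]=0xBF cont=1 payload=0x3F=63: acc |= 63<<14 -> acc=1047771 shift=21
  byte[5]=0x6D cont=0 payload=0x6D=109: acc |= 109<<21 -> acc=229637339 shift=28 [end]
Varint 3: bytes[2:6] = DB F9 BF 6D -> value 229637339 (4 byte(s))
  byte[6]=0x19 cont=0 payload=0x19=25: acc |= 25<<0 -> acc=25 shift=7 [end]
Varint 4: bytes[6:7] = 19 -> value 25 (1 byte(s))
  byte[7]=0x3E cont=0 payload=0x3E=62: acc |= 62<<0 -> acc=62 shift=7 [end]
Varint 5: bytes[7:8] = 3E -> value 62 (1 byte(s))
  byte[8]=0xA2 cont=1 payload=0x22=34: acc |= 34<<0 -> acc=34 shift=7
  byte[9]=0xB1 cont=1 payload=0x31=49: acc |= 49<<7 -> acc=6306 shift=14
  byte[10]=0xE5 cont=1 payload=0x65=101: acc |= 101<<14 -> acc=1661090 shift=21
  byte[11]=0x1C cont=0 payload=0x1C=28: acc |= 28<<21 -> acc=60381346 shift=28 [end]
Varint 6: bytes[8:12] = A2 B1 E5 1C -> value 60381346 (4 byte(s))

Answer: 1 1 4 1 1 4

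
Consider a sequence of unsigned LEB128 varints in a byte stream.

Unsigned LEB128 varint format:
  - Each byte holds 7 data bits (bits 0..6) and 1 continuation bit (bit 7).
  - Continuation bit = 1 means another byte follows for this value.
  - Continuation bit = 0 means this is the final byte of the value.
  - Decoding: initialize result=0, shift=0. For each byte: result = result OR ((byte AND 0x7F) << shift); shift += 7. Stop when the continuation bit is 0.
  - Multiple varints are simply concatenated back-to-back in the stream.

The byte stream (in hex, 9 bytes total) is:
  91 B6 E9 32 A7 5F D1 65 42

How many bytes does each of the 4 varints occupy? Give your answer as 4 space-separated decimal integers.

  byte[0]=0x91 cont=1 payload=0x11=17: acc |= 17<<0 -> acc=17 shift=7
  byte[1]=0xB6 cont=1 payload=0x36=54: acc |= 54<<7 -> acc=6929 shift=14
  byte[2]=0xE9 cont=1 payload=0x69=105: acc |= 105<<14 -> acc=1727249 shift=21
  byte[3]=0x32 cont=0 payload=0x32=50: acc |= 50<<21 -> acc=106584849 shift=28 [end]
Varint 1: bytes[0:4] = 91 B6 E9 32 -> value 106584849 (4 byte(s))
  byte[4]=0xA7 cont=1 payload=0x27=39: acc |= 39<<0 -> acc=39 shift=7
  byte[5]=0x5F cont=0 payload=0x5F=95: acc |= 95<<7 -> acc=12199 shift=14 [end]
Varint 2: bytes[4:6] = A7 5F -> value 12199 (2 byte(s))
  byte[6]=0xD1 cont=1 payload=0x51=81: acc |= 81<<0 -> acc=81 shift=7
  byte[7]=0x65 cont=0 payload=0x65=101: acc |= 101<<7 -> acc=13009 shift=14 [end]
Varint 3: bytes[6:8] = D1 65 -> value 13009 (2 byte(s))
  byte[8]=0x42 cont=0 payload=0x42=66: acc |= 66<<0 -> acc=66 shift=7 [end]
Varint 4: bytes[8:9] = 42 -> value 66 (1 byte(s))

Answer: 4 2 2 1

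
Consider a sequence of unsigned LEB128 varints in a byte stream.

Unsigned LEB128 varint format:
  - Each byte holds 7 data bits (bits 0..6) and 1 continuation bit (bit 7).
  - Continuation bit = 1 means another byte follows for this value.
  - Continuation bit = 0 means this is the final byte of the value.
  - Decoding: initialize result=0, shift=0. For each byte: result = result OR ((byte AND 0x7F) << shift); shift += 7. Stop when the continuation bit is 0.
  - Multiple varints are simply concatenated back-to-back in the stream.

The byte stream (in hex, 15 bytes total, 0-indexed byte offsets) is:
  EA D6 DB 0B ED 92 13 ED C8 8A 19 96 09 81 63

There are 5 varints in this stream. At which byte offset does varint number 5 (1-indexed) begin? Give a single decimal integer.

Answer: 13

Derivation:
  byte[0]=0xEA cont=1 payload=0x6A=106: acc |= 106<<0 -> acc=106 shift=7
  byte[1]=0xD6 cont=1 payload=0x56=86: acc |= 86<<7 -> acc=11114 shift=14
  byte[2]=0xDB cont=1 payload=0x5B=91: acc |= 91<<14 -> acc=1502058 shift=21
  byte[3]=0x0B cont=0 payload=0x0B=11: acc |= 11<<21 -> acc=24570730 shift=28 [end]
Varint 1: bytes[0:4] = EA D6 DB 0B -> value 24570730 (4 byte(s))
  byte[4]=0xED cont=1 payload=0x6D=109: acc |= 109<<0 -> acc=109 shift=7
  byte[5]=0x92 cont=1 payload=0x12=18: acc |= 18<<7 -> acc=2413 shift=14
  byte[6]=0x13 cont=0 payload=0x13=19: acc |= 19<<14 -> acc=313709 shift=21 [end]
Varint 2: bytes[4:7] = ED 92 13 -> value 313709 (3 byte(s))
  byte[7]=0xED cont=1 payload=0x6D=109: acc |= 109<<0 -> acc=109 shift=7
  byte[8]=0xC8 cont=1 payload=0x48=72: acc |= 72<<7 -> acc=9325 shift=14
  byte[9]=0x8A cont=1 payload=0x0A=10: acc |= 10<<14 -> acc=173165 shift=21
  byte[10]=0x19 cont=0 payload=0x19=25: acc |= 25<<21 -> acc=52601965 shift=28 [end]
Varint 3: bytes[7:11] = ED C8 8A 19 -> value 52601965 (4 byte(s))
  byte[11]=0x96 cont=1 payload=0x16=22: acc |= 22<<0 -> acc=22 shift=7
  byte[12]=0x09 cont=0 payload=0x09=9: acc |= 9<<7 -> acc=1174 shift=14 [end]
Varint 4: bytes[11:13] = 96 09 -> value 1174 (2 byte(s))
  byte[13]=0x81 cont=1 payload=0x01=1: acc |= 1<<0 -> acc=1 shift=7
  byte[14]=0x63 cont=0 payload=0x63=99: acc |= 99<<7 -> acc=12673 shift=14 [end]
Varint 5: bytes[13:15] = 81 63 -> value 12673 (2 byte(s))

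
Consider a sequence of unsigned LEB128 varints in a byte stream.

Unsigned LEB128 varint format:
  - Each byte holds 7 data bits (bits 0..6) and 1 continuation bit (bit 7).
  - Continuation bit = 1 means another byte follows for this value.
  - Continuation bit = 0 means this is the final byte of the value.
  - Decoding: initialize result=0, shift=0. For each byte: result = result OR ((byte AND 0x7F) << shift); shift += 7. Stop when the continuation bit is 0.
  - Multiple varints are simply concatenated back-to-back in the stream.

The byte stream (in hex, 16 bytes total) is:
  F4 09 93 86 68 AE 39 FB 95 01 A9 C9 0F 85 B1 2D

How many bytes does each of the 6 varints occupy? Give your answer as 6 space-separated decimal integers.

  byte[0]=0xF4 cont=1 payload=0x74=116: acc |= 116<<0 -> acc=116 shift=7
  byte[1]=0x09 cont=0 payload=0x09=9: acc |= 9<<7 -> acc=1268 shift=14 [end]
Varint 1: bytes[0:2] = F4 09 -> value 1268 (2 byte(s))
  byte[2]=0x93 cont=1 payload=0x13=19: acc |= 19<<0 -> acc=19 shift=7
  byte[3]=0x86 cont=1 payload=0x06=6: acc |= 6<<7 -> acc=787 shift=14
  byte[4]=0x68 cont=0 payload=0x68=104: acc |= 104<<14 -> acc=1704723 shift=21 [end]
Varint 2: bytes[2:5] = 93 86 68 -> value 1704723 (3 byte(s))
  byte[5]=0xAE cont=1 payload=0x2E=46: acc |= 46<<0 -> acc=46 shift=7
  byte[6]=0x39 cont=0 payload=0x39=57: acc |= 57<<7 -> acc=7342 shift=14 [end]
Varint 3: bytes[5:7] = AE 39 -> value 7342 (2 byte(s))
  byte[7]=0xFB cont=1 payload=0x7B=123: acc |= 123<<0 -> acc=123 shift=7
  byte[8]=0x95 cont=1 payload=0x15=21: acc |= 21<<7 -> acc=2811 shift=14
  byte[9]=0x01 cont=0 payload=0x01=1: acc |= 1<<14 -> acc=19195 shift=21 [end]
Varint 4: bytes[7:10] = FB 95 01 -> value 19195 (3 byte(s))
  byte[10]=0xA9 cont=1 payload=0x29=41: acc |= 41<<0 -> acc=41 shift=7
  byte[11]=0xC9 cont=1 payload=0x49=73: acc |= 73<<7 -> acc=9385 shift=14
  byte[12]=0x0F cont=0 payload=0x0F=15: acc |= 15<<14 -> acc=255145 shift=21 [end]
Varint 5: bytes[10:13] = A9 C9 0F -> value 255145 (3 byte(s))
  byte[13]=0x85 cont=1 payload=0x05=5: acc |= 5<<0 -> acc=5 shift=7
  byte[14]=0xB1 cont=1 payload=0x31=49: acc |= 49<<7 -> acc=6277 shift=14
  byte[15]=0x2D cont=0 payload=0x2D=45: acc |= 45<<14 -> acc=743557 shift=21 [end]
Varint 6: bytes[13:16] = 85 B1 2D -> value 743557 (3 byte(s))

Answer: 2 3 2 3 3 3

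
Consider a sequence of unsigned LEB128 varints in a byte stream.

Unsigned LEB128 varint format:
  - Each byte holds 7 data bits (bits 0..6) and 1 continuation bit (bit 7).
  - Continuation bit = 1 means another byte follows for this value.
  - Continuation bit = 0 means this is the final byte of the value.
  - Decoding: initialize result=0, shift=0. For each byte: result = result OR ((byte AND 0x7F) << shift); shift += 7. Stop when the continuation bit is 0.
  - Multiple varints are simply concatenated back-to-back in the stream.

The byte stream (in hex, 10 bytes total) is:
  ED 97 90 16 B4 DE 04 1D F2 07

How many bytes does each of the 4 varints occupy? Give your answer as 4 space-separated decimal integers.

Answer: 4 3 1 2

Derivation:
  byte[0]=0xED cont=1 payload=0x6D=109: acc |= 109<<0 -> acc=109 shift=7
  byte[1]=0x97 cont=1 payload=0x17=23: acc |= 23<<7 -> acc=3053 shift=14
  byte[2]=0x90 cont=1 payload=0x10=16: acc |= 16<<14 -> acc=265197 shift=21
  byte[3]=0x16 cont=0 payload=0x16=22: acc |= 22<<21 -> acc=46402541 shift=28 [end]
Varint 1: bytes[0:4] = ED 97 90 16 -> value 46402541 (4 byte(s))
  byte[4]=0xB4 cont=1 payload=0x34=52: acc |= 52<<0 -> acc=52 shift=7
  byte[5]=0xDE cont=1 payload=0x5E=94: acc |= 94<<7 -> acc=12084 shift=14
  byte[6]=0x04 cont=0 payload=0x04=4: acc |= 4<<14 -> acc=77620 shift=21 [end]
Varint 2: bytes[4:7] = B4 DE 04 -> value 77620 (3 byte(s))
  byte[7]=0x1D cont=0 payload=0x1D=29: acc |= 29<<0 -> acc=29 shift=7 [end]
Varint 3: bytes[7:8] = 1D -> value 29 (1 byte(s))
  byte[8]=0xF2 cont=1 payload=0x72=114: acc |= 114<<0 -> acc=114 shift=7
  byte[9]=0x07 cont=0 payload=0x07=7: acc |= 7<<7 -> acc=1010 shift=14 [end]
Varint 4: bytes[8:10] = F2 07 -> value 1010 (2 byte(s))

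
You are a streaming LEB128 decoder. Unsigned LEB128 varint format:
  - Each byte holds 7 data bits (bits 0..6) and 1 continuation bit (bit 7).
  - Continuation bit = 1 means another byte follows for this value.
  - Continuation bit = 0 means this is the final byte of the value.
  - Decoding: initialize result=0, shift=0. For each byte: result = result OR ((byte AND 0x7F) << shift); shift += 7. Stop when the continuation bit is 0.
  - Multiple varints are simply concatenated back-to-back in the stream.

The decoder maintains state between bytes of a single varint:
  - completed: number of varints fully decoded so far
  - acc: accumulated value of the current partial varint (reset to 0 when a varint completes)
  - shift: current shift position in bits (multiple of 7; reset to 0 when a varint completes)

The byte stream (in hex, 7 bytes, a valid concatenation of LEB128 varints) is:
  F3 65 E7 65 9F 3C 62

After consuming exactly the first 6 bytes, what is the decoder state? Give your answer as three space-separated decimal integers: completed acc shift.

byte[0]=0xF3 cont=1 payload=0x73: acc |= 115<<0 -> completed=0 acc=115 shift=7
byte[1]=0x65 cont=0 payload=0x65: varint #1 complete (value=13043); reset -> completed=1 acc=0 shift=0
byte[2]=0xE7 cont=1 payload=0x67: acc |= 103<<0 -> completed=1 acc=103 shift=7
byte[3]=0x65 cont=0 payload=0x65: varint #2 complete (value=13031); reset -> completed=2 acc=0 shift=0
byte[4]=0x9F cont=1 payload=0x1F: acc |= 31<<0 -> completed=2 acc=31 shift=7
byte[5]=0x3C cont=0 payload=0x3C: varint #3 complete (value=7711); reset -> completed=3 acc=0 shift=0

Answer: 3 0 0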